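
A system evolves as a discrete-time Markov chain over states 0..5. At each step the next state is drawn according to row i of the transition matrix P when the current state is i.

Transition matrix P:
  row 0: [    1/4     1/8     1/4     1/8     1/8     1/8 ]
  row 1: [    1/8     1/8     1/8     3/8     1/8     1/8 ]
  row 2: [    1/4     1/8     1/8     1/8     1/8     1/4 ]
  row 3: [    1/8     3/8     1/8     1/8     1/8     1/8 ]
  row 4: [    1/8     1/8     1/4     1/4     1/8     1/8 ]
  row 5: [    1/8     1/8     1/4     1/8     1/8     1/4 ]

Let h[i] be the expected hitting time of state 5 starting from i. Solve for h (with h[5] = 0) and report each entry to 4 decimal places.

First-step conditioning: h[5] = 0; for i ≠ 5, h[i] = 1 + Σ_k P[i][k]·h[k].
  h[0] = 1 + 1/4·h[0] + 1/8·h[1] + 1/4·h[2] + 1/8·h[3] + 1/8·h[4]
  h[1] = 1 + 1/8·h[0] + 1/8·h[1] + 1/8·h[2] + 3/8·h[3] + 1/8·h[4]
  h[2] = 1 + 1/4·h[0] + 1/8·h[1] + 1/8·h[2] + 1/8·h[3] + 1/8·h[4]
  h[3] = 1 + 1/8·h[0] + 3/8·h[1] + 1/8·h[2] + 1/8·h[3] + 1/8·h[4]
  h[4] = 1 + 1/8·h[0] + 1/8·h[1] + 1/4·h[2] + 1/4·h[3] + 1/8·h[4]
Solving the 5×5 linear system over states ≠ 5 gives exactly h = [3456/511, 3520/511, 3072/511, 3520/511, 3464/511, 0] (h[5] = 0 is the target).

h = [6.7632, 6.8885, 6.0117, 6.8885, 6.7789, 0.0000]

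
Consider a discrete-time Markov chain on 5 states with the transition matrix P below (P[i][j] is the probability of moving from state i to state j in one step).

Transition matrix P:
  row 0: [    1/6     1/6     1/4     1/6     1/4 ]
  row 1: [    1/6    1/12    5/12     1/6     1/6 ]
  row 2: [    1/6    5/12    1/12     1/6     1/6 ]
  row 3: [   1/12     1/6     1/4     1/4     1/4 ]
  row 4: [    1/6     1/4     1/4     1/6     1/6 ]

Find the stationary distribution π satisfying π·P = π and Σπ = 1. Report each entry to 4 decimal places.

Balance equations π_j = Σ_i π_i·P[i][j]:
  π_0 = 1/6·π_0 + 1/6·π_1 + 1/6·π_2 + 1/12·π_3 + 1/6·π_4
  π_1 = 1/6·π_0 + 1/12·π_1 + 5/12·π_2 + 1/6·π_3 + 1/4·π_4
  π_2 = 1/4·π_0 + 5/12·π_1 + 1/12·π_2 + 1/4·π_3 + 1/4·π_4
  π_3 = 1/6·π_0 + 1/6·π_1 + 1/6·π_2 + 1/4·π_3 + 1/6·π_4
  normalize: π_0 + π_1 + π_2 + π_3 + π_4 = 1
Solving the linear system gives exactly π = [5/33, 65/288, 71/288, 2/11, 7/36].

π = [0.1515, 0.2257, 0.2465, 0.1818, 0.1944]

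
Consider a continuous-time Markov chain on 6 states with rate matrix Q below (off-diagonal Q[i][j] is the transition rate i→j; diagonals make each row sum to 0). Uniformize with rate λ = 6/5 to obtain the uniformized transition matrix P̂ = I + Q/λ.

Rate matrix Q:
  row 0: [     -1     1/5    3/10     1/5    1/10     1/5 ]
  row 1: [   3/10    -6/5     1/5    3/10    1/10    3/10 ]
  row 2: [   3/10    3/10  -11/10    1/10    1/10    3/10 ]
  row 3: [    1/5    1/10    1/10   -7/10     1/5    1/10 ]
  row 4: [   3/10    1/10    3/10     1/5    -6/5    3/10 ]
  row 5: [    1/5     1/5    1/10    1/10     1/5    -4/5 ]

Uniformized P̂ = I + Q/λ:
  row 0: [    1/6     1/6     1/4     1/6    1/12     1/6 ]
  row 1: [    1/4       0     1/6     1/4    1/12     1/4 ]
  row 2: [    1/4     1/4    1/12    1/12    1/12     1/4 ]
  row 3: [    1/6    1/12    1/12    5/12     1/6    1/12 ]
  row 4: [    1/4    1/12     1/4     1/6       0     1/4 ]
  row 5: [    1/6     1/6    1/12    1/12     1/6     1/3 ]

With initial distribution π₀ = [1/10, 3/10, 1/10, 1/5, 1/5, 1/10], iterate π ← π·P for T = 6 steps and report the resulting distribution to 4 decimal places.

t=0: π = [0.1000, 0.3000, 0.1000, 0.2000, 0.2000, 0.1000]
t=1: π = [0.2167, 0.0917, 0.1583, 0.2250, 0.0917, 0.2167]
t=2: π = [0.1951, 0.1382, 0.1424, 0.1993, 0.1125, 0.2125]
t=3: π = [0.1994, 0.1295, 0.1461, 0.1984, 0.1083, 0.2182]
t=4: π = [0.1987, 0.1317, 0.1454, 0.1967, 0.1090, 0.2185]
t=5: π = [0.1988, 0.1314, 0.1456, 0.1965, 0.1088, 0.2189]
t=6: π = [0.1988, 0.1315, 0.1456, 0.1964, 0.1089, 0.2189]

π = [0.1988, 0.1315, 0.1456, 0.1964, 0.1089, 0.2189]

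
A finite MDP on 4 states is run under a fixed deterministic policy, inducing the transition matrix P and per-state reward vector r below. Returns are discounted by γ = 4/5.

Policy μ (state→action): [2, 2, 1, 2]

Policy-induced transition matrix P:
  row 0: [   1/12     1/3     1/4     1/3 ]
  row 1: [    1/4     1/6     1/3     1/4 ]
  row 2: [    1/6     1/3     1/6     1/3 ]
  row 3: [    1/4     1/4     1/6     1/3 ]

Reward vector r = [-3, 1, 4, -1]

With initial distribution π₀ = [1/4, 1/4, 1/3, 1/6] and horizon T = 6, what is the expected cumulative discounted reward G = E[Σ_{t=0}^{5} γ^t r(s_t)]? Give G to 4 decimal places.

G = 1.4387

t=0: π = [0.2500, 0.2500, 0.3333, 0.1667], E[r] = 0.6667, γ^t·E[r] = 0.666667, running G = 0.666667
t=1: π = [0.1806, 0.2778, 0.2292, 0.3125], E[r] = 0.3403, γ^t·E[r] = 0.272222, running G = 0.938889
t=2: π = [0.2008, 0.2610, 0.2280, 0.3102], E[r] = 0.2604, γ^t·E[r] = 0.166667, running G = 1.105556
t=3: π = [0.1975, 0.2640, 0.2269, 0.3116], E[r] = 0.2674, γ^t·E[r] = 0.136914, running G = 1.242469
t=4: π = [0.1982, 0.2634, 0.2271, 0.3113], E[r] = 0.2660, γ^t·E[r] = 0.108965, running G = 1.351434
t=5: π = [0.1980, 0.2635, 0.2271, 0.3114], E[r] = 0.2663, γ^t·E[r] = 0.087254, running G = 1.438688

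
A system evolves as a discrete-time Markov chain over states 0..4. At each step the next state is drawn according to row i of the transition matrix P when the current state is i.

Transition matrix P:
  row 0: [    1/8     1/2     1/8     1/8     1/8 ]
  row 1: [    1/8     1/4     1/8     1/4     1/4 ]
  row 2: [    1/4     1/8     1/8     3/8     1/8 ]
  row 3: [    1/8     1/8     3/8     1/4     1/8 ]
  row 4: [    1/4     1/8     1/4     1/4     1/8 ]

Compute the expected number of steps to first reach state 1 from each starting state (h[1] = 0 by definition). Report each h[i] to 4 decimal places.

h = [3.3447, 0.0000, 5.0814, 5.2744, 5.0573]

First-step conditioning: h[1] = 0; for i ≠ 1, h[i] = 1 + Σ_k P[i][k]·h[k].
  h[0] = 1 + 1/8·h[0] + 1/8·h[2] + 1/8·h[3] + 1/8·h[4]
  h[2] = 1 + 1/4·h[0] + 1/8·h[2] + 3/8·h[3] + 1/8·h[4]
  h[3] = 1 + 1/8·h[0] + 3/8·h[2] + 1/4·h[3] + 1/8·h[4]
  h[4] = 1 + 1/4·h[0] + 1/4·h[2] + 1/4·h[3] + 1/8·h[4]
Solving the 4×4 linear system over states ≠ 1 gives exactly h = [3328/995, 0, 5056/995, 5248/995, 5032/995] (h[1] = 0 is the target).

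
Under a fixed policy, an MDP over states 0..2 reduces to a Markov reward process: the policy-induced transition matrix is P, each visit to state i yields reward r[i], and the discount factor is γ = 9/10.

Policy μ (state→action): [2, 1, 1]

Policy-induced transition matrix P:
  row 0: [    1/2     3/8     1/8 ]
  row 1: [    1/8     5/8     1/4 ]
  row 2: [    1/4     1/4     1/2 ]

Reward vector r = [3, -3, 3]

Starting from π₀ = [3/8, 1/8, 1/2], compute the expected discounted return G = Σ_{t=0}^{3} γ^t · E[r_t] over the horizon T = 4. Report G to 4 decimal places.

G = 3.7296

t=0: π = [0.3750, 0.1250, 0.5000], E[r] = 2.2500, γ^t·E[r] = 2.250000, running G = 2.250000
t=1: π = [0.3281, 0.3438, 0.3281], E[r] = 0.9375, γ^t·E[r] = 0.843750, running G = 3.093750
t=2: π = [0.2891, 0.4199, 0.2910], E[r] = 0.4805, γ^t·E[r] = 0.389180, running G = 3.482930
t=3: π = [0.2698, 0.4436, 0.2866], E[r] = 0.3384, γ^t·E[r] = 0.246678, running G = 3.729608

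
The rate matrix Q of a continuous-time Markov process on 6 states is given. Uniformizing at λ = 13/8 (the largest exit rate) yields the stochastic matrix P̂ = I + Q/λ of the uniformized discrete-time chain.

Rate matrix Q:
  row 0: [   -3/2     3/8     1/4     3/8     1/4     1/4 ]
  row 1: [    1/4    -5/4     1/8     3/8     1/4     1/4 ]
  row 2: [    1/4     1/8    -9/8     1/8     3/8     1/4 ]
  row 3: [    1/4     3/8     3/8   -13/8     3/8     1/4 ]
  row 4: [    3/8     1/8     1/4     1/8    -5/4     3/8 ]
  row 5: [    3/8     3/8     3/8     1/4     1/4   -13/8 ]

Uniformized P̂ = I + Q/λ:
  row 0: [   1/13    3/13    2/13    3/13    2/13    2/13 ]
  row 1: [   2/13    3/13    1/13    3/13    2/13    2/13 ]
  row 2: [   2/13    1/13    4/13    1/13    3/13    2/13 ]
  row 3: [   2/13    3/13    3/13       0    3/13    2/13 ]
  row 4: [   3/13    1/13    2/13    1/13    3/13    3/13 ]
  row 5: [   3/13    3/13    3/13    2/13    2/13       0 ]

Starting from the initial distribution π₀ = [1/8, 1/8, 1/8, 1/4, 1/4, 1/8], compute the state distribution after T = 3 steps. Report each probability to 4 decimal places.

π = [0.1669, 0.1719, 0.1915, 0.1298, 0.1936, 0.1462]

t=0: π = [0.1250, 0.1250, 0.1250, 0.2500, 0.2500, 0.1250]
t=1: π = [0.1731, 0.1731, 0.1923, 0.1058, 0.2019, 0.1538]
t=2: π = [0.1679, 0.1701, 0.1901, 0.1339, 0.1923, 0.1457]
t=3: π = [0.1669, 0.1719, 0.1915, 0.1298, 0.1936, 0.1462]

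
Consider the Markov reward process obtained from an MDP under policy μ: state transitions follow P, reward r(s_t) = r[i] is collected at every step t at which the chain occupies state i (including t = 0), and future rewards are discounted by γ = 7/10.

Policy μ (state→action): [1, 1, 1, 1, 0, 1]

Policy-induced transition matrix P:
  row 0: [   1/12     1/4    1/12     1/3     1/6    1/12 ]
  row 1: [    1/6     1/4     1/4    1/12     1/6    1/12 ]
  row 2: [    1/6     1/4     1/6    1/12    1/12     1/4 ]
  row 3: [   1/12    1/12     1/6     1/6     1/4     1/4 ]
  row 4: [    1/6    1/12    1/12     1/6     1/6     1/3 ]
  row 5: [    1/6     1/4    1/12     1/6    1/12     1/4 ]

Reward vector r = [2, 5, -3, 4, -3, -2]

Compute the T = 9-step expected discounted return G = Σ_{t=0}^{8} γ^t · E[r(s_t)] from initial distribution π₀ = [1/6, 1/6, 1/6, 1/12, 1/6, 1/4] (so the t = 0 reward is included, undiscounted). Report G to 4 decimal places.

G = 1.4847

t=0: π = [0.1667, 0.1667, 0.1667, 0.0833, 0.1667, 0.2500], E[r] = 0.0000, γ^t·E[r] = 0.000000, running G = 0.000000
t=1: π = [0.1458, 0.2083, 0.1319, 0.1667, 0.1389, 0.2083], E[r] = 0.7708, γ^t·E[r] = 0.539583, running G = 0.539583
t=2: π = [0.1406, 0.1991, 0.1429, 0.1626, 0.1522, 0.2025], E[r] = 0.6366, γ^t·E[r] = 0.311921, running G = 0.851505
t=3: π = [0.1414, 0.1975, 0.1420, 0.1616, 0.1514, 0.2061], E[r] = 0.6245, γ^t·E[r] = 0.214210, running G = 1.065714
t=4: π = [0.1414, 0.1978, 0.1416, 0.1619, 0.1511, 0.2061], E[r] = 0.6294, γ^t·E[r] = 0.151125, running G = 1.216839
t=5: π = [0.1414, 0.1978, 0.1416, 0.1620, 0.1512, 0.2061], E[r] = 0.6292, γ^t·E[r] = 0.105756, running G = 1.322596
t=6: π = [0.1414, 0.1978, 0.1416, 0.1619, 0.1512, 0.2061], E[r] = 0.6291, γ^t·E[r] = 0.074014, running G = 1.396609
t=7: π = [0.1414, 0.1978, 0.1416, 0.1619, 0.1512, 0.2061], E[r] = 0.6291, γ^t·E[r] = 0.051811, running G = 1.448420
t=8: π = [0.1414, 0.1978, 0.1416, 0.1619, 0.1512, 0.2061], E[r] = 0.6291, γ^t·E[r] = 0.036268, running G = 1.484688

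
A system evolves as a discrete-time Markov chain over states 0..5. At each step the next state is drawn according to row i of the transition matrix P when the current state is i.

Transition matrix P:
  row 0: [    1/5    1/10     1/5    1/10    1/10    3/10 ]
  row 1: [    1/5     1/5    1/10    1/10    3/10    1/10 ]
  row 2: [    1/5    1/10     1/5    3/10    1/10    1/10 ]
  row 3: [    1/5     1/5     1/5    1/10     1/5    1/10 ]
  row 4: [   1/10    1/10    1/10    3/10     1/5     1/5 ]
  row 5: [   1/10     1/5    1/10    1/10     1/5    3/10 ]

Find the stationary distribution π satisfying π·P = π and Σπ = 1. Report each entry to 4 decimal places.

π = [0.1627, 0.1506, 0.1477, 0.1663, 0.1840, 0.1887]

Balance equations π_j = Σ_i π_i·P[i][j]:
  π_0 = 1/5·π_0 + 1/5·π_1 + 1/5·π_2 + 1/5·π_3 + 1/10·π_4 + 1/10·π_5
  π_1 = 1/10·π_0 + 1/5·π_1 + 1/10·π_2 + 1/5·π_3 + 1/10·π_4 + 1/5·π_5
  π_2 = 1/5·π_0 + 1/10·π_1 + 1/5·π_2 + 1/5·π_3 + 1/10·π_4 + 1/10·π_5
  π_3 = 1/10·π_0 + 1/10·π_1 + 3/10·π_2 + 1/10·π_3 + 3/10·π_4 + 1/10·π_5
  π_4 = 1/10·π_0 + 3/10·π_1 + 1/10·π_2 + 1/5·π_3 + 1/5·π_4 + 1/5·π_5
  normalize: π_0 + π_1 + π_2 + π_3 + π_4 + π_5 = 1
Solving the linear system gives exactly π = [1185/7282, 6030/40051, 11829/80102, 6662/40051, 670/3641, 687/3641].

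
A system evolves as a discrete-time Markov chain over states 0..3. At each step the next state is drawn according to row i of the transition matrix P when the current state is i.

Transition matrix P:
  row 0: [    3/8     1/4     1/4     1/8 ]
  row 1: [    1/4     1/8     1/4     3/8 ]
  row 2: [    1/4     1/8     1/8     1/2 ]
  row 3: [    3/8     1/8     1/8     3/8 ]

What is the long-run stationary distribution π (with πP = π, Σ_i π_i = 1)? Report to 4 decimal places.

π = [0.3308, 0.1664, 0.1871, 0.3157]

Balance equations π_j = Σ_i π_i·P[i][j]:
  π_0 = 3/8·π_0 + 1/4·π_1 + 1/4·π_2 + 3/8·π_3
  π_1 = 1/4·π_0 + 1/8·π_1 + 1/8·π_2 + 1/8·π_3
  π_2 = 1/4·π_0 + 1/4·π_1 + 1/8·π_2 + 1/8·π_3
  normalize: π_0 + π_1 + π_2 + π_3 = 1
Solving the linear system gives exactly π = [175/529, 88/529, 99/529, 167/529].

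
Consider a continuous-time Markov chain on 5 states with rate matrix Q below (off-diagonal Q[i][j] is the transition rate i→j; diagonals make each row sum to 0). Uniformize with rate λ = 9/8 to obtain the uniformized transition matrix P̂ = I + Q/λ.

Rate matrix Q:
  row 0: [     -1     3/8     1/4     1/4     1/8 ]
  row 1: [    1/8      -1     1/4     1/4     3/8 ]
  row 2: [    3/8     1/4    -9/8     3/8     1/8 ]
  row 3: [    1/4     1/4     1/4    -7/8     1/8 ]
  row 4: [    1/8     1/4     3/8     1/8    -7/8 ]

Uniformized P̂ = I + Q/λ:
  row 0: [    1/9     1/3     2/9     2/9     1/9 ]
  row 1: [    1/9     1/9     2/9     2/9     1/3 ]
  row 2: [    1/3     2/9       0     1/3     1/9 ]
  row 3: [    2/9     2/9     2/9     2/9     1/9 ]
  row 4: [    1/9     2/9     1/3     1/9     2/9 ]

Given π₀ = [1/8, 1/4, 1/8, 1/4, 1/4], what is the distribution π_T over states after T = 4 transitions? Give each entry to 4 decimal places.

π = [0.1802, 0.2179, 0.1980, 0.2244, 0.1796]

t=0: π = [0.1250, 0.2500, 0.1250, 0.2500, 0.2500]
t=1: π = [0.1667, 0.2083, 0.2222, 0.2083, 0.1944]
t=2: π = [0.1836, 0.2176, 0.1944, 0.2253, 0.1790]
t=3: π = [0.1794, 0.2184, 0.1989, 0.2239, 0.1794]
t=4: π = [0.1802, 0.2179, 0.1980, 0.2244, 0.1796]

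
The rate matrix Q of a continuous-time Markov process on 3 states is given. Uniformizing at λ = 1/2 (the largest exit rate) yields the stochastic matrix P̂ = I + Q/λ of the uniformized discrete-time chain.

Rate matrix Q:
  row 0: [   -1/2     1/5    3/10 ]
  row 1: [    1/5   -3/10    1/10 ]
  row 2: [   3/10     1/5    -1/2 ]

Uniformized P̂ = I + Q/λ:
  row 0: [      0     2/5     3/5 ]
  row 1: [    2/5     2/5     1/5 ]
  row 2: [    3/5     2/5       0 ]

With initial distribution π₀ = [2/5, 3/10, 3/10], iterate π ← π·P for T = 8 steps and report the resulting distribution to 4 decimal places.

π = [0.3257, 0.4000, 0.2743]

t=0: π = [0.4000, 0.3000, 0.3000]
t=1: π = [0.3000, 0.4000, 0.3000]
t=2: π = [0.3400, 0.4000, 0.2600]
t=3: π = [0.3160, 0.4000, 0.2840]
t=4: π = [0.3304, 0.4000, 0.2696]
t=5: π = [0.3218, 0.4000, 0.2782]
t=6: π = [0.3269, 0.4000, 0.2731]
t=7: π = [0.3238, 0.4000, 0.2762]
t=8: π = [0.3257, 0.4000, 0.2743]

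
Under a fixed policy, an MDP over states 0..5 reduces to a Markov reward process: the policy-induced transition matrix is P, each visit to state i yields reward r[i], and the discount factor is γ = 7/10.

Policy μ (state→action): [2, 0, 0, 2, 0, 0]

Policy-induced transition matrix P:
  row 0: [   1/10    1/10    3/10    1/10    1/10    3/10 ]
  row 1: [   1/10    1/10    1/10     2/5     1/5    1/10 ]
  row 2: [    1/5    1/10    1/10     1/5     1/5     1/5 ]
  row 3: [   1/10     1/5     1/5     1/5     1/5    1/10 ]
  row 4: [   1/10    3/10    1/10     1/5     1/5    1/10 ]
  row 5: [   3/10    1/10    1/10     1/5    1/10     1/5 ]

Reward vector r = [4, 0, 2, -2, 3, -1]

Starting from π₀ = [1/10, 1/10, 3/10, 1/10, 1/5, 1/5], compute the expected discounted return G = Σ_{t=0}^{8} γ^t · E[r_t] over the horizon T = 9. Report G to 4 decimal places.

t=0: π = [0.1000, 0.1000, 0.3000, 0.1000, 0.2000, 0.2000], E[r] = 1.2000, γ^t·E[r] = 1.200000, running G = 1.200000
t=1: π = [0.1700, 0.1500, 0.1300, 0.2100, 0.1700, 0.1700], E[r] = 0.8600, γ^t·E[r] = 0.602000, running G = 1.802000
t=2: π = [0.1470, 0.1550, 0.1550, 0.2130, 0.1660, 0.1640], E[r] = 0.8060, γ^t·E[r] = 0.394940, running G = 2.196940
t=3: π = [0.1483, 0.1545, 0.1507, 0.2163, 0.1689, 0.1613], E[r] = 0.8074, γ^t·E[r] = 0.276938, running G = 2.473878
t=4: π = [0.1473, 0.1554, 0.1513, 0.2161, 0.1690, 0.1609], E[r] = 0.8060, γ^t·E[r] = 0.193525, running G = 2.667404
t=5: π = [0.1473, 0.1554, 0.1511, 0.2163, 0.1692, 0.1607], E[r] = 0.8055, γ^t·E[r] = 0.135383, running G = 2.802786
t=6: π = [0.1472, 0.1555, 0.1511, 0.2164, 0.1692, 0.1606], E[r] = 0.8054, γ^t·E[r] = 0.094758, running G = 2.897544
t=7: π = [0.1472, 0.1555, 0.1511, 0.2164, 0.1692, 0.1606], E[r] = 0.8054, γ^t·E[r] = 0.066327, running G = 2.963871
t=8: π = [0.1472, 0.1555, 0.1511, 0.2164, 0.1692, 0.1606], E[r] = 0.8054, γ^t·E[r] = 0.046429, running G = 3.010300

G = 3.0103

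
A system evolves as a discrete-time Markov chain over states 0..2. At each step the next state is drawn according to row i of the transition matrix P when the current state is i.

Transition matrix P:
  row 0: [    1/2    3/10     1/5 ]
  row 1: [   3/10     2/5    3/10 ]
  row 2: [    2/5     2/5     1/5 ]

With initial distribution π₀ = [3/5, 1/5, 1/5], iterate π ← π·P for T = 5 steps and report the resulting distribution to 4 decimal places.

π = [0.4045, 0.3595, 0.2359]

t=0: π = [0.6000, 0.2000, 0.2000]
t=1: π = [0.4400, 0.3400, 0.2200]
t=2: π = [0.4100, 0.3560, 0.2340]
t=3: π = [0.4054, 0.3590, 0.2356]
t=4: π = [0.4046, 0.3595, 0.2359]
t=5: π = [0.4045, 0.3595, 0.2359]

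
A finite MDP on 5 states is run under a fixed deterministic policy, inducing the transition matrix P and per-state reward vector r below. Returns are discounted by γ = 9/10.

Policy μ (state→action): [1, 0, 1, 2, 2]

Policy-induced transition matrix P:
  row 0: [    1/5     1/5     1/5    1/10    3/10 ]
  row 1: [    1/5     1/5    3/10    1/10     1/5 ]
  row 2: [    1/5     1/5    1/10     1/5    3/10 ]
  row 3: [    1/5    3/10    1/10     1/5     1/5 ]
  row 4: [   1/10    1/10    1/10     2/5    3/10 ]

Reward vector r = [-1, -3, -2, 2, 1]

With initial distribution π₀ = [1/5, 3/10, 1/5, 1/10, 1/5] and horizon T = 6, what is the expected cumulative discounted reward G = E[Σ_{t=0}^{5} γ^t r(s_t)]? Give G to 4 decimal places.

G = -2.5832

t=0: π = [0.2000, 0.3000, 0.2000, 0.1000, 0.2000], E[r] = -1.1000, γ^t·E[r] = -1.100000, running G = -1.100000
t=1: π = [0.1800, 0.1900, 0.1800, 0.1900, 0.2600], E[r] = -0.4700, γ^t·E[r] = -0.423000, running G = -1.523000
t=2: π = [0.1740, 0.1930, 0.1560, 0.2150, 0.2620], E[r] = -0.3730, γ^t·E[r] = -0.302130, running G = -1.825130
t=3: π = [0.1738, 0.1953, 0.1560, 0.2157, 0.2592], E[r] = -0.3811, γ^t·E[r] = -0.277822, running G = -2.102952
t=4: π = [0.1741, 0.1957, 0.1564, 0.2149, 0.2589], E[r] = -0.3852, γ^t·E[r] = -0.252697, running G = -2.355649
t=5: π = [0.1741, 0.1956, 0.1565, 0.2148, 0.2589], E[r] = -0.3854, γ^t·E[r] = -0.227598, running G = -2.583247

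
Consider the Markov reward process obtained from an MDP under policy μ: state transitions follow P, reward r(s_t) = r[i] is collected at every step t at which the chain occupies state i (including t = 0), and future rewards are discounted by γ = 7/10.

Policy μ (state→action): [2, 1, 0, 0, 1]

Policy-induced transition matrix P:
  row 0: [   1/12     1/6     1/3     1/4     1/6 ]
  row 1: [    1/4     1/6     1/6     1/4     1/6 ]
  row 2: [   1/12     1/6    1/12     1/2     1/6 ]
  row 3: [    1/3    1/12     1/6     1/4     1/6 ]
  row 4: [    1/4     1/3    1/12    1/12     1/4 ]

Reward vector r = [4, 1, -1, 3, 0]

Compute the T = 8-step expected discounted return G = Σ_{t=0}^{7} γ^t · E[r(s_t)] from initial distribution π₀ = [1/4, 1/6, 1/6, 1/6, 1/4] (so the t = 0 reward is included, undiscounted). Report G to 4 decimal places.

t=0: π = [0.2500, 0.1667, 0.1667, 0.1667, 0.2500], E[r] = 1.5000, γ^t·E[r] = 1.500000, running G = 1.500000
t=1: π = [0.1944, 0.1944, 0.1736, 0.2500, 0.1875], E[r] = 1.5486, γ^t·E[r] = 1.084028, running G = 2.584028
t=2: π = [0.2095, 0.1771, 0.1690, 0.2622, 0.1823], E[r] = 1.6325, γ^t·E[r] = 0.799936, running G = 3.383964
t=3: π = [0.2088, 0.1752, 0.1723, 0.2619, 0.1819], E[r] = 1.6236, γ^t·E[r] = 0.556879, running G = 3.940843
t=4: π = [0.2083, 0.1752, 0.1719, 0.2628, 0.1818], E[r] = 1.6247, γ^t·E[r] = 0.390102, running G = 4.330945
t=5: π = [0.2085, 0.1751, 0.1719, 0.2627, 0.1818], E[r] = 1.6253, γ^t·E[r] = 0.273165, running G = 4.604109
t=6: π = [0.2085, 0.1751, 0.1719, 0.2627, 0.1818], E[r] = 1.6251, γ^t·E[r] = 0.191191, running G = 4.795301
t=7: π = [0.2085, 0.1751, 0.1719, 0.2627, 0.1818], E[r] = 1.6251, γ^t·E[r] = 0.133837, running G = 4.929137

G = 4.9291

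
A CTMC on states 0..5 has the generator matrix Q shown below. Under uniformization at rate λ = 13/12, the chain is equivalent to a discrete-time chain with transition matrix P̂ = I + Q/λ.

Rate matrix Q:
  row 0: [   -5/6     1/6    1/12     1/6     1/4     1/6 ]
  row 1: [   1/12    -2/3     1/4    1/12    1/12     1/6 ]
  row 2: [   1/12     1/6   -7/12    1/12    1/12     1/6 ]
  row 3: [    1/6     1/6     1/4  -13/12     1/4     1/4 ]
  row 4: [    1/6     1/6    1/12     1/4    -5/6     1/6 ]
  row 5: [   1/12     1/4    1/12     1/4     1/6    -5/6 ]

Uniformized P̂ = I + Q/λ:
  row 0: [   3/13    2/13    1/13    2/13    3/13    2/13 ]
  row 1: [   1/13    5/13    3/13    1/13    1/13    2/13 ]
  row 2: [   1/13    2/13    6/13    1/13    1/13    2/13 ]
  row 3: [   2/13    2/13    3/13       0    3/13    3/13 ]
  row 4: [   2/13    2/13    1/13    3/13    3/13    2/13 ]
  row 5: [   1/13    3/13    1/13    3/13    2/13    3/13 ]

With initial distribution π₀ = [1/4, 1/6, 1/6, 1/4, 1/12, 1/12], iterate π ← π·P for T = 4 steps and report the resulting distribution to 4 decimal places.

t=0: π = [0.2500, 0.1667, 0.1667, 0.2500, 0.0833, 0.0833]
t=1: π = [0.1410, 0.1987, 0.2051, 0.1026, 0.1731, 0.1795]
t=2: π = [0.1198, 0.2135, 0.2022, 0.1341, 0.1548, 0.1755]
t=3: π = [0.1176, 0.2166, 0.2082, 0.1266, 0.1533, 0.1777]
t=4: π = [0.1165, 0.2175, 0.2098, 0.1271, 0.1518, 0.1773]

π = [0.1165, 0.2175, 0.2098, 0.1271, 0.1518, 0.1773]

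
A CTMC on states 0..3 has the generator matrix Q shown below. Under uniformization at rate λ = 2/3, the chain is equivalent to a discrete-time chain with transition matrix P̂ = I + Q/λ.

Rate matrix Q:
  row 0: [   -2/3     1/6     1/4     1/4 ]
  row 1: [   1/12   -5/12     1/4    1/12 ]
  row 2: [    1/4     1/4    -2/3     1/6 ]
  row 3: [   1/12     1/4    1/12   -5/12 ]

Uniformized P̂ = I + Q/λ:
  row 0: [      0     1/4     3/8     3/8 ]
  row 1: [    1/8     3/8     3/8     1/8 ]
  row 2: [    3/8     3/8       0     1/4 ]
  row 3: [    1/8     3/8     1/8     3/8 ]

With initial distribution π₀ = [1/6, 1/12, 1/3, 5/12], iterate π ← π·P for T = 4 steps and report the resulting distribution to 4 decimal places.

π = [0.1582, 0.3540, 0.2294, 0.2584]

t=0: π = [0.1667, 0.0833, 0.3333, 0.4167]
t=1: π = [0.1875, 0.3542, 0.1458, 0.3125]
t=2: π = [0.1380, 0.3516, 0.2422, 0.2682]
t=3: π = [0.1683, 0.3577, 0.2171, 0.2568]
t=4: π = [0.1582, 0.3540, 0.2294, 0.2584]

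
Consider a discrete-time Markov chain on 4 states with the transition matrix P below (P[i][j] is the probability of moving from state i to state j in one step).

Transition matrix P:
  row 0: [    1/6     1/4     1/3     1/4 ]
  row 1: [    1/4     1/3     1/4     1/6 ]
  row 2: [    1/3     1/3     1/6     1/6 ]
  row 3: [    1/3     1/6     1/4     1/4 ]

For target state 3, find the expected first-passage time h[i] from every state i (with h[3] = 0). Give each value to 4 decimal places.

h = [4.9206, 5.3333, 5.3016, 0.0000]

First-step conditioning: h[3] = 0; for i ≠ 3, h[i] = 1 + Σ_k P[i][k]·h[k].
  h[0] = 1 + 1/6·h[0] + 1/4·h[1] + 1/3·h[2]
  h[1] = 1 + 1/4·h[0] + 1/3·h[1] + 1/4·h[2]
  h[2] = 1 + 1/3·h[0] + 1/3·h[1] + 1/6·h[2]
Solving the 3×3 linear system over states ≠ 3 gives exactly h = [310/63, 16/3, 334/63, 0] (h[3] = 0 is the target).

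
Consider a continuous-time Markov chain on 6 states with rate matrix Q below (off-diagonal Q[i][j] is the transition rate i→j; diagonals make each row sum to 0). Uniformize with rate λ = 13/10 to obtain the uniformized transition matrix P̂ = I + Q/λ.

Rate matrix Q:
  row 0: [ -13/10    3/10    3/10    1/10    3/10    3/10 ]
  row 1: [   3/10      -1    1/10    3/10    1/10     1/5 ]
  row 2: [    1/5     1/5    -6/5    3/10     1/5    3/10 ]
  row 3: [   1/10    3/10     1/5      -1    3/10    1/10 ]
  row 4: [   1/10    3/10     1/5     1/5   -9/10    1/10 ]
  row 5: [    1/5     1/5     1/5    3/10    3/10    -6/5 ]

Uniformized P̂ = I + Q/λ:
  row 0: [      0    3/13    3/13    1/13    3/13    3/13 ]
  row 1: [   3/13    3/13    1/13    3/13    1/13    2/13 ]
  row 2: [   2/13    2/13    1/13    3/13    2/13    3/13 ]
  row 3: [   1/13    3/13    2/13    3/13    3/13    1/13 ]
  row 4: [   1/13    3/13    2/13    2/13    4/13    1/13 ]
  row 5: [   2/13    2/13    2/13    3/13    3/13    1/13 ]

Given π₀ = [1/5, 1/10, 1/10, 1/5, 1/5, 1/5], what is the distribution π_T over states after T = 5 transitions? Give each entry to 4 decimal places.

t=0: π = [0.2000, 0.1000, 0.1000, 0.2000, 0.2000, 0.2000]
t=1: π = [0.1000, 0.2077, 0.1538, 0.1846, 0.2231, 0.1308]
t=2: π = [0.1231, 0.2089, 0.1337, 0.1982, 0.2041, 0.1320]
t=3: π = [0.1200, 0.2103, 0.1370, 0.1961, 0.2041, 0.1325]
t=4: π = [0.1208, 0.2100, 0.1364, 0.1966, 0.2036, 0.1326]
t=5: π = [0.1206, 0.2101, 0.1365, 0.1965, 0.2036, 0.1326]

π = [0.1206, 0.2101, 0.1365, 0.1965, 0.2036, 0.1326]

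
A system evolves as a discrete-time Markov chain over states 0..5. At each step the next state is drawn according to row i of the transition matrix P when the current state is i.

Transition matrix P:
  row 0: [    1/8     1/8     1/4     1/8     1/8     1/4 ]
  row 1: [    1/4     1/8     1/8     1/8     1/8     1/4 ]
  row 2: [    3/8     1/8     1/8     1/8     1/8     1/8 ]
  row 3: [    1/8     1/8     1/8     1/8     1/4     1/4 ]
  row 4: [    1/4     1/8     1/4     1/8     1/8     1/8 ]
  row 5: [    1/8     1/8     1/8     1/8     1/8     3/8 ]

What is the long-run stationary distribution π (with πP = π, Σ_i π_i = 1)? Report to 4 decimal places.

π = [0.2001, 0.1250, 0.1676, 0.1250, 0.1406, 0.2417]

Balance equations π_j = Σ_i π_i·P[i][j]:
  π_0 = 1/8·π_0 + 1/4·π_1 + 3/8·π_2 + 1/8·π_3 + 1/4·π_4 + 1/8·π_5
  π_1 = 1/8·π_0 + 1/8·π_1 + 1/8·π_2 + 1/8·π_3 + 1/8·π_4 + 1/8·π_5
  π_2 = 1/4·π_0 + 1/8·π_1 + 1/8·π_2 + 1/8·π_3 + 1/4·π_4 + 1/8·π_5
  π_3 = 1/8·π_0 + 1/8·π_1 + 1/8·π_2 + 1/8·π_3 + 1/8·π_4 + 1/8·π_5
  π_4 = 1/8·π_0 + 1/8·π_1 + 1/8·π_2 + 1/4·π_3 + 1/8·π_4 + 1/8·π_5
  normalize: π_0 + π_1 + π_2 + π_3 + π_4 + π_5 = 1
Solving the linear system gives exactly π = [397/1984, 1/8, 665/3968, 1/8, 9/64, 959/3968].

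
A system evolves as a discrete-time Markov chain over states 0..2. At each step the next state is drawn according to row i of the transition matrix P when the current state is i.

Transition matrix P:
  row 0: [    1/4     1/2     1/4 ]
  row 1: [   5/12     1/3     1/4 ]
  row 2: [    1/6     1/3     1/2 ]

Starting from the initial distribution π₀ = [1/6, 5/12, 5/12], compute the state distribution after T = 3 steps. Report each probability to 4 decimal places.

π = [0.2853, 0.3801, 0.3346]

t=0: π = [0.1667, 0.4167, 0.4167]
t=1: π = [0.2847, 0.3611, 0.3542]
t=2: π = [0.2807, 0.3808, 0.3385]
t=3: π = [0.2853, 0.3801, 0.3346]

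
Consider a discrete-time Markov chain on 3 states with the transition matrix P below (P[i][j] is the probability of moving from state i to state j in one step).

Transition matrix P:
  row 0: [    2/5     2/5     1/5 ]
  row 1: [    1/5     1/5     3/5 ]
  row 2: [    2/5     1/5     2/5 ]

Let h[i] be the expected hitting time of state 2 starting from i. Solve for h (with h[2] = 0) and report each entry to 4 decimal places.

First-step conditioning: h[2] = 0; for i ≠ 2, h[i] = 1 + Σ_k P[i][k]·h[k].
  h[0] = 1 + 2/5·h[0] + 2/5·h[1]
  h[1] = 1 + 1/5·h[0] + 1/5·h[1]
Solving the 2×2 linear system over states ≠ 2 gives exactly h = [3, 2, 0] (h[2] = 0 is the target).

h = [3.0000, 2.0000, 0.0000]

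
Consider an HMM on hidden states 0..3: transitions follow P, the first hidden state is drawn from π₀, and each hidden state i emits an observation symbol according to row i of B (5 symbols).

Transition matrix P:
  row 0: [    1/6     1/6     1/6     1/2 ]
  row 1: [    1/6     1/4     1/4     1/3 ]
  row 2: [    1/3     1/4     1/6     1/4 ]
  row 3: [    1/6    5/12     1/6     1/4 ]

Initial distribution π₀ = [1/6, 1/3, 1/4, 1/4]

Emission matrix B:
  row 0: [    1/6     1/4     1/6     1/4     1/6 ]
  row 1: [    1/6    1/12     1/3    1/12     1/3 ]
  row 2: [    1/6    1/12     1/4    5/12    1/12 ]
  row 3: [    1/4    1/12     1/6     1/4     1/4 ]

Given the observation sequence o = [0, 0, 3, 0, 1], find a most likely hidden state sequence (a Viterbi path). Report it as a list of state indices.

path = [3, 1, 2, 3, 0]

t=0: δ = [2.778e-02, 5.556e-02, 4.167e-02, 6.250e-02]  (obs o_0=0)
t=1: δ = [2.315e-03, 4.340e-03, 2.315e-03, 4.630e-03]  ψ = [2, 3, 1, 1]  (obs o_1=0)
t=2: δ = [1.929e-04, 1.608e-04, 4.521e-04, 3.617e-04]  ψ = [2, 3, 1, 1]  (obs o_2=3)
t=3: δ = [2.512e-05, 2.512e-05, 1.256e-05, 2.826e-05]  ψ = [2, 3, 2, 2]  (obs o_3=0)
t=4: δ = [1.177e-06, 9.811e-07, 5.233e-07, 1.047e-06]  ψ = [3, 3, 1, 0]  (obs o_4=1)
backtrack: best end state = 0; path = [3, 1, 2, 3, 0]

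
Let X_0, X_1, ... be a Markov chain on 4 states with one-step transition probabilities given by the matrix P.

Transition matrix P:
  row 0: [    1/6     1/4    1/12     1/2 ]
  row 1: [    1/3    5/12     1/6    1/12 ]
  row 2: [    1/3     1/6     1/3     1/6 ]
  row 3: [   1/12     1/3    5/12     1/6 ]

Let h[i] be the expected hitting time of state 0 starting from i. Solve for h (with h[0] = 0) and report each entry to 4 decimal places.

First-step conditioning: h[0] = 0; for i ≠ 0, h[i] = 1 + Σ_k P[i][k]·h[k].
  h[1] = 1 + 5/12·h[1] + 1/6·h[2] + 1/12·h[3]
  h[2] = 1 + 1/6·h[1] + 1/3·h[2] + 1/6·h[3]
  h[3] = 1 + 1/3·h[1] + 5/12·h[2] + 1/6·h[3]
Solving the 3×3 linear system over states ≠ 0 gives exactly h = [0, 321/98, 165/49, 411/98] (h[0] = 0 is the target).

h = [0.0000, 3.2755, 3.3673, 4.1939]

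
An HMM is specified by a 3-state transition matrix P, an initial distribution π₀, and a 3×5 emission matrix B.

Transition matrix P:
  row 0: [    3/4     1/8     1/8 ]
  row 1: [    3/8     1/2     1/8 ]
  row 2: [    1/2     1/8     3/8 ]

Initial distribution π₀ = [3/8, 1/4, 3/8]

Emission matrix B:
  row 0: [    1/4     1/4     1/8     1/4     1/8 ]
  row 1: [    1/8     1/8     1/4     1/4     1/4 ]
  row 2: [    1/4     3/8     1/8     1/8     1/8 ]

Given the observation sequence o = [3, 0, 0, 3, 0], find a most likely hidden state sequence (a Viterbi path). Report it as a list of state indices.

t=0: δ = [9.375e-02, 6.250e-02, 4.688e-02]  (obs o_0=3)
t=1: δ = [1.758e-02, 3.906e-03, 4.395e-03]  ψ = [0, 1, 2]  (obs o_1=0)
t=2: δ = [3.296e-03, 2.747e-04, 5.493e-04]  ψ = [0, 0, 0]  (obs o_2=0)
t=3: δ = [6.180e-04, 1.030e-04, 5.150e-05]  ψ = [0, 0, 0]  (obs o_3=3)
t=4: δ = [1.159e-04, 9.656e-06, 1.931e-05]  ψ = [0, 0, 0]  (obs o_4=0)
backtrack: best end state = 0; path = [0, 0, 0, 0, 0]

path = [0, 0, 0, 0, 0]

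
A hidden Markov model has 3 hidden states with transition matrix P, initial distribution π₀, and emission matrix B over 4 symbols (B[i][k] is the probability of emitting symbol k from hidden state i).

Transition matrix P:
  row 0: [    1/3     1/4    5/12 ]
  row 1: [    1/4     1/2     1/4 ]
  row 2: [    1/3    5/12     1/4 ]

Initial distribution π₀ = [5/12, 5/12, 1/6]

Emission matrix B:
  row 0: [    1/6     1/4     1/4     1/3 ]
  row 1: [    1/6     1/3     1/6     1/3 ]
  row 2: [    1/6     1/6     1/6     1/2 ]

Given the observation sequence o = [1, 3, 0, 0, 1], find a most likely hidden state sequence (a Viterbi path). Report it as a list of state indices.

t=0: δ = [1.042e-01, 1.389e-01, 2.778e-02]  (obs o_0=1)
t=1: δ = [1.157e-02, 2.315e-02, 2.170e-02]  ψ = [0, 1, 0]  (obs o_1=3)
t=2: δ = [1.206e-03, 1.929e-03, 9.645e-04]  ψ = [2, 1, 1]  (obs o_2=0)
t=3: δ = [8.038e-05, 1.608e-04, 8.372e-05]  ψ = [1, 1, 0]  (obs o_3=0)
t=4: δ = [1.005e-05, 2.679e-05, 6.698e-06]  ψ = [1, 1, 1]  (obs o_4=1)
backtrack: best end state = 1; path = [1, 1, 1, 1, 1]

path = [1, 1, 1, 1, 1]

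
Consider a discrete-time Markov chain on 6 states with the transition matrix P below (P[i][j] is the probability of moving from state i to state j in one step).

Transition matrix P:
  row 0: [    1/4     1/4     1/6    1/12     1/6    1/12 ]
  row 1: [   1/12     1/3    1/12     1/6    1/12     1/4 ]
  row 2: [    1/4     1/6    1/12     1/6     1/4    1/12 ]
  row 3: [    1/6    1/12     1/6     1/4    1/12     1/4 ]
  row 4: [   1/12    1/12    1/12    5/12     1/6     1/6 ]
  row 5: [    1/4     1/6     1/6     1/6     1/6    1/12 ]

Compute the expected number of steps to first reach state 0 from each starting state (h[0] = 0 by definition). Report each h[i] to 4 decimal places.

First-step conditioning: h[0] = 0; for i ≠ 0, h[i] = 1 + Σ_k P[i][k]·h[k].
  h[1] = 1 + 1/3·h[1] + 1/12·h[2] + 1/6·h[3] + 1/12·h[4] + 1/4·h[5]
  h[2] = 1 + 1/6·h[1] + 1/12·h[2] + 1/6·h[3] + 1/4·h[4] + 1/12·h[5]
  h[3] = 1 + 1/12·h[1] + 1/6·h[2] + 1/4·h[3] + 1/12·h[4] + 1/4·h[5]
  h[4] = 1 + 1/12·h[1] + 1/12·h[2] + 5/12·h[3] + 1/6·h[4] + 1/6·h[5]
  h[5] = 1 + 1/6·h[1] + 1/6·h[2] + 1/6·h[3] + 1/6·h[4] + 1/12·h[5]
Solving the 5×5 linear system over states ≠ 0 gives exactly h = [0, 558/85, 478/85, 100/17, 110/17, 472/85] (h[0] = 0 is the target).

h = [0.0000, 6.5647, 5.6235, 5.8824, 6.4706, 5.5529]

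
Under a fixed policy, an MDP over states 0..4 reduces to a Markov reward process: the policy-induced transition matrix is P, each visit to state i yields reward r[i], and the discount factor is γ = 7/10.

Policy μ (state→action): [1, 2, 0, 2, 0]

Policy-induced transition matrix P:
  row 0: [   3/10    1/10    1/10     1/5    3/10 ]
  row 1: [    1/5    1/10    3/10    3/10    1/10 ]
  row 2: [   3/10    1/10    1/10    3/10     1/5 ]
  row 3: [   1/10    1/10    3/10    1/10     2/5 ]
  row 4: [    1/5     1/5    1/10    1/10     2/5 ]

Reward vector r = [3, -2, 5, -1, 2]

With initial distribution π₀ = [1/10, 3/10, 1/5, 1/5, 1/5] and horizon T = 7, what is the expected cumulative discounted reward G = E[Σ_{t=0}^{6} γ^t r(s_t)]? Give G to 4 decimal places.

t=0: π = [0.1000, 0.3000, 0.2000, 0.2000, 0.2000], E[r] = 0.9000, γ^t·E[r] = 0.900000, running G = 0.900000
t=1: π = [0.2100, 0.1200, 0.2000, 0.2100, 0.2600], E[r] = 1.7000, γ^t·E[r] = 1.190000, running G = 2.090000
t=2: π = [0.2200, 0.1260, 0.1660, 0.1850, 0.3030], E[r] = 1.6590, γ^t·E[r] = 0.812910, running G = 2.902910
t=3: π = [0.2201, 0.1303, 0.1622, 0.1804, 0.3070], E[r] = 1.6443, γ^t·E[r] = 0.563995, running G = 3.466905
t=4: π = [0.2202, 0.1307, 0.1621, 0.1805, 0.3065], E[r] = 1.6423, γ^t·E[r] = 0.394311, running G = 3.861216
t=5: π = [0.2202, 0.1306, 0.1622, 0.1806, 0.3063], E[r] = 1.6426, γ^t·E[r] = 0.276066, running G = 4.137282
t=6: π = [0.2202, 0.1306, 0.1622, 0.1806, 0.3063], E[r] = 1.6426, γ^t·E[r] = 0.193250, running G = 4.330532

G = 4.3305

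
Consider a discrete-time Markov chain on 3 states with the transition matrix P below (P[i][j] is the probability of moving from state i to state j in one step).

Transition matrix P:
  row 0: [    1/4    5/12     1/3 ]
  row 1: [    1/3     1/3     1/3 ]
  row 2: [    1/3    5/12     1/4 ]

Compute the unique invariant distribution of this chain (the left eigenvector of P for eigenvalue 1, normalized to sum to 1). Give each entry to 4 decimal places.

Balance equations π_j = Σ_i π_i·P[i][j]:
  π_0 = 1/4·π_0 + 1/3·π_1 + 1/3·π_2
  π_1 = 5/12·π_0 + 1/3·π_1 + 5/12·π_2
  normalize: π_0 + π_1 + π_2 = 1
Solving the linear system gives exactly π = [4/13, 5/13, 4/13].

π = [0.3077, 0.3846, 0.3077]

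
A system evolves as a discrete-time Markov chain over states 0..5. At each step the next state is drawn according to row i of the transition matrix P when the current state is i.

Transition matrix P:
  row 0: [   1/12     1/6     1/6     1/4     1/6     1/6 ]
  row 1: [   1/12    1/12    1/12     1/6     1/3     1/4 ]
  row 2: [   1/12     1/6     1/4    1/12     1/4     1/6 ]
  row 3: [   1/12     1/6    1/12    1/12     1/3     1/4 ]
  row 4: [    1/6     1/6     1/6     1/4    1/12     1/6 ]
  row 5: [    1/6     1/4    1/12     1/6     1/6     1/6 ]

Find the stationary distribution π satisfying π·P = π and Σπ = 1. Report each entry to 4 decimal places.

π = [0.1176, 0.1688, 0.1334, 0.1693, 0.2161, 0.1948]

Balance equations π_j = Σ_i π_i·P[i][j]:
  π_0 = 1/12·π_0 + 1/12·π_1 + 1/12·π_2 + 1/12·π_3 + 1/6·π_4 + 1/6·π_5
  π_1 = 1/6·π_0 + 1/12·π_1 + 1/6·π_2 + 1/6·π_3 + 1/6·π_4 + 1/4·π_5
  π_2 = 1/6·π_0 + 1/12·π_1 + 1/4·π_2 + 1/12·π_3 + 1/6·π_4 + 1/12·π_5
  π_3 = 1/4·π_0 + 1/6·π_1 + 1/12·π_2 + 1/12·π_3 + 1/4·π_4 + 1/6·π_5
  π_4 = 1/6·π_0 + 1/3·π_1 + 1/4·π_2 + 1/3·π_3 + 1/12·π_4 + 1/6·π_5
  normalize: π_0 + π_1 + π_2 + π_3 + π_4 + π_5 = 1
Solving the linear system gives exactly π = [2785/23686, 3999/23686, 243/1822, 4009/23686, 5119/23686, 355/1822].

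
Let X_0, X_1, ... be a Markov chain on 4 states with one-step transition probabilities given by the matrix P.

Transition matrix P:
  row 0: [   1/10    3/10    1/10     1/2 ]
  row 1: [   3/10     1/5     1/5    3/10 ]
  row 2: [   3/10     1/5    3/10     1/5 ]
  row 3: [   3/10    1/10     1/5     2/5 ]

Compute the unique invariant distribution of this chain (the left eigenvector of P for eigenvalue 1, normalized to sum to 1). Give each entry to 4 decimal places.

Balance equations π_j = Σ_i π_i·P[i][j]:
  π_0 = 1/10·π_0 + 3/10·π_1 + 3/10·π_2 + 3/10·π_3
  π_1 = 3/10·π_0 + 1/5·π_1 + 1/5·π_2 + 1/10·π_3
  π_2 = 1/10·π_0 + 1/5·π_1 + 3/10·π_2 + 1/5·π_3
  normalize: π_0 + π_1 + π_2 + π_3 = 1
Solving the linear system gives exactly π = [1/4, 61/324, 7/36, 119/324].

π = [0.2500, 0.1883, 0.1944, 0.3673]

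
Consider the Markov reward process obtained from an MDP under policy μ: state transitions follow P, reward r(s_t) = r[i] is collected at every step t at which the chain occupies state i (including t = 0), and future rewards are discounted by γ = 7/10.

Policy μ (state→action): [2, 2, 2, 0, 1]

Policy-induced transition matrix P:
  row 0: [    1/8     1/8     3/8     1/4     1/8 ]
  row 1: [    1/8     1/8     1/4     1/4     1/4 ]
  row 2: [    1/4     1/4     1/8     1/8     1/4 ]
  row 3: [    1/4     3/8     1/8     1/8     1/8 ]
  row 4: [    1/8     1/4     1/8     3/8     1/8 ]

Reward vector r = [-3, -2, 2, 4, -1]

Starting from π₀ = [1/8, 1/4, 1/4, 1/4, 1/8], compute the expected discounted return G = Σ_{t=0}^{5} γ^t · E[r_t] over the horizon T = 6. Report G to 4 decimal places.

t=0: π = [0.1250, 0.2500, 0.2500, 0.2500, 0.1250], E[r] = 0.5000, γ^t·E[r] = 0.500000, running G = 0.500000
t=1: π = [0.1875, 0.2344, 0.1875, 0.2031, 0.1875], E[r] = -0.0313, γ^t·E[r] = -0.021875, running G = 0.478125
t=2: π = [0.1738, 0.2227, 0.2012, 0.2246, 0.1777], E[r] = 0.1563, γ^t·E[r] = 0.076563, running G = 0.554688
t=3: π = [0.1782, 0.2285, 0.1963, 0.2190, 0.1780], E[r] = 0.0989, γ^t·E[r] = 0.033915, running G = 0.588602
t=4: π = [0.1769, 0.2265, 0.1981, 0.2203, 0.1781], E[r] = 0.1157, γ^t·E[r] = 0.027778, running G = 0.616380
t=5: π = [0.1773, 0.2271, 0.1975, 0.2200, 0.1781], E[r] = 0.1107, γ^t·E[r] = 0.018603, running G = 0.634983

G = 0.6350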